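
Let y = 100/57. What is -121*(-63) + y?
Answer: 434611/57 ≈ 7624.8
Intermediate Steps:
y = 100/57 (y = 100*(1/57) = 100/57 ≈ 1.7544)
-121*(-63) + y = -121*(-63) + 100/57 = 7623 + 100/57 = 434611/57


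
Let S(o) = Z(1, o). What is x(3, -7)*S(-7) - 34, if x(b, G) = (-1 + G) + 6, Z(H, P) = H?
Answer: -36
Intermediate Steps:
x(b, G) = 5 + G
S(o) = 1
x(3, -7)*S(-7) - 34 = (5 - 7)*1 - 34 = -2*1 - 34 = -2 - 34 = -36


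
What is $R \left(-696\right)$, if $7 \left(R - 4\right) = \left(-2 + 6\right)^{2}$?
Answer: $- \frac{30624}{7} \approx -4374.9$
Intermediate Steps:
$R = \frac{44}{7}$ ($R = 4 + \frac{\left(-2 + 6\right)^{2}}{7} = 4 + \frac{4^{2}}{7} = 4 + \frac{1}{7} \cdot 16 = 4 + \frac{16}{7} = \frac{44}{7} \approx 6.2857$)
$R \left(-696\right) = \frac{44}{7} \left(-696\right) = - \frac{30624}{7}$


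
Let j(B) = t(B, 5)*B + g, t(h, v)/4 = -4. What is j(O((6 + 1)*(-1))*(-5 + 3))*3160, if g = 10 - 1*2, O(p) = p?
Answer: -682560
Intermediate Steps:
g = 8 (g = 10 - 2 = 8)
t(h, v) = -16 (t(h, v) = 4*(-4) = -16)
j(B) = 8 - 16*B (j(B) = -16*B + 8 = 8 - 16*B)
j(O((6 + 1)*(-1))*(-5 + 3))*3160 = (8 - 16*(6 + 1)*(-1)*(-5 + 3))*3160 = (8 - 16*7*(-1)*(-2))*3160 = (8 - (-112)*(-2))*3160 = (8 - 16*14)*3160 = (8 - 224)*3160 = -216*3160 = -682560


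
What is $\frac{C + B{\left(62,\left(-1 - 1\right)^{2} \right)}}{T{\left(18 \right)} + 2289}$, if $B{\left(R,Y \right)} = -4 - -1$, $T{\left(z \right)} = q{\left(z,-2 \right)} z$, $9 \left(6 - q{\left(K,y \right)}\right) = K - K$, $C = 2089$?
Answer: $\frac{2086}{2397} \approx 0.87025$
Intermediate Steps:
$q{\left(K,y \right)} = 6$ ($q{\left(K,y \right)} = 6 - \frac{K - K}{9} = 6 - 0 = 6 + 0 = 6$)
$T{\left(z \right)} = 6 z$
$B{\left(R,Y \right)} = -3$ ($B{\left(R,Y \right)} = -4 + 1 = -3$)
$\frac{C + B{\left(62,\left(-1 - 1\right)^{2} \right)}}{T{\left(18 \right)} + 2289} = \frac{2089 - 3}{6 \cdot 18 + 2289} = \frac{2086}{108 + 2289} = \frac{2086}{2397}$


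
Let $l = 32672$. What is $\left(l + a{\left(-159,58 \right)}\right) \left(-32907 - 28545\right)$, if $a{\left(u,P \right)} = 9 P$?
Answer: $-2039837688$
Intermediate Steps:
$\left(l + a{\left(-159,58 \right)}\right) \left(-32907 - 28545\right) = \left(32672 + 9 \cdot 58\right) \left(-32907 - 28545\right) = \left(32672 + 522\right) \left(-32907 - 28545\right) = 33194 \left(-61452\right) = -2039837688$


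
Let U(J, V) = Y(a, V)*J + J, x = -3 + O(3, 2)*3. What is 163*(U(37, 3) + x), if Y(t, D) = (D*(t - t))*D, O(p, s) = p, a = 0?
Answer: 7009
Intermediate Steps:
Y(t, D) = 0 (Y(t, D) = (D*0)*D = 0*D = 0)
x = 6 (x = -3 + 3*3 = -3 + 9 = 6)
U(J, V) = J (U(J, V) = 0*J + J = 0 + J = J)
163*(U(37, 3) + x) = 163*(37 + 6) = 163*43 = 7009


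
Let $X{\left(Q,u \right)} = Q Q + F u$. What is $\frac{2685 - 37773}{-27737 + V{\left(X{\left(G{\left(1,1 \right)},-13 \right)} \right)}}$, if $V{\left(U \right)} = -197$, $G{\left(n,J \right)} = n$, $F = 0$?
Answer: $\frac{17544}{13967} \approx 1.2561$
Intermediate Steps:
$X{\left(Q,u \right)} = Q^{2}$ ($X{\left(Q,u \right)} = Q Q + 0 u = Q^{2} + 0 = Q^{2}$)
$\frac{2685 - 37773}{-27737 + V{\left(X{\left(G{\left(1,1 \right)},-13 \right)} \right)}} = \frac{2685 - 37773}{-27737 - 197} = - \frac{35088}{-27934} = \left(-35088\right) \left(- \frac{1}{27934}\right) = \frac{17544}{13967}$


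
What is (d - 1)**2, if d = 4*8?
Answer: 961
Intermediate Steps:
d = 32
(d - 1)**2 = (32 - 1)**2 = 31**2 = 961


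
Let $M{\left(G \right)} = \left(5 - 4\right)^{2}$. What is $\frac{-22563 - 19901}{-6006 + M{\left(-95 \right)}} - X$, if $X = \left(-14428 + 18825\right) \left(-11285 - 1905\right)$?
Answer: $\frac{348268604614}{6005} \approx 5.7996 \cdot 10^{7}$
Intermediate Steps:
$M{\left(G \right)} = 1$ ($M{\left(G \right)} = 1^{2} = 1$)
$X = -57996430$ ($X = 4397 \left(-13190\right) = -57996430$)
$\frac{-22563 - 19901}{-6006 + M{\left(-95 \right)}} - X = \frac{-22563 - 19901}{-6006 + 1} - -57996430 = - \frac{42464}{-6005} + 57996430 = \left(-42464\right) \left(- \frac{1}{6005}\right) + 57996430 = \frac{42464}{6005} + 57996430 = \frac{348268604614}{6005}$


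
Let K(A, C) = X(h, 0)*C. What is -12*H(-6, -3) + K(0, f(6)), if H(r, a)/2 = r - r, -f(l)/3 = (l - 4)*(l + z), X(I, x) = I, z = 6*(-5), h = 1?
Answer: 144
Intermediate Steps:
z = -30
f(l) = -3*(-30 + l)*(-4 + l) (f(l) = -3*(l - 4)*(l - 30) = -3*(-4 + l)*(-30 + l) = -3*(-30 + l)*(-4 + l))
K(A, C) = C (K(A, C) = 1*C = C)
H(r, a) = 0 (H(r, a) = 2*(r - r) = 2*0 = 0)
-12*H(-6, -3) + K(0, f(6)) = -12*0 + (-360 - 3*6² + 102*6) = 0 + (-360 - 3*36 + 612) = 0 + (-360 - 108 + 612) = 0 + 144 = 144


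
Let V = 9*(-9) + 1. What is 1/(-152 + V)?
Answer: -1/232 ≈ -0.0043103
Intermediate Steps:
V = -80 (V = -81 + 1 = -80)
1/(-152 + V) = 1/(-152 - 80) = 1/(-232) = -1/232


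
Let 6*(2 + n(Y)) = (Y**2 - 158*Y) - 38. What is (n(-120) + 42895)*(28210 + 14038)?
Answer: 6140324320/3 ≈ 2.0468e+9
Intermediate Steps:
n(Y) = -25/3 - 79*Y/3 + Y**2/6 (n(Y) = -2 + ((Y**2 - 158*Y) - 38)/6 = -2 + (-38 + Y**2 - 158*Y)/6 = -2 + (-19/3 - 79*Y/3 + Y**2/6) = -25/3 - 79*Y/3 + Y**2/6)
(n(-120) + 42895)*(28210 + 14038) = ((-25/3 - 79/3*(-120) + (1/6)*(-120)**2) + 42895)*(28210 + 14038) = ((-25/3 + 3160 + (1/6)*14400) + 42895)*42248 = ((-25/3 + 3160 + 2400) + 42895)*42248 = (16655/3 + 42895)*42248 = (145340/3)*42248 = 6140324320/3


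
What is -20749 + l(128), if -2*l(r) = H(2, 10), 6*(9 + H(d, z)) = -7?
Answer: -248927/12 ≈ -20744.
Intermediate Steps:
H(d, z) = -61/6 (H(d, z) = -9 + (⅙)*(-7) = -9 - 7/6 = -61/6)
l(r) = 61/12 (l(r) = -½*(-61/6) = 61/12)
-20749 + l(128) = -20749 + 61/12 = -248927/12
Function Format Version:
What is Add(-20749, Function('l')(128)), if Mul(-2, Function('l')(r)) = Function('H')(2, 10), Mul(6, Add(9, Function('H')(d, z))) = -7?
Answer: Rational(-248927, 12) ≈ -20744.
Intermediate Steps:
Function('H')(d, z) = Rational(-61, 6) (Function('H')(d, z) = Add(-9, Mul(Rational(1, 6), -7)) = Add(-9, Rational(-7, 6)) = Rational(-61, 6))
Function('l')(r) = Rational(61, 12) (Function('l')(r) = Mul(Rational(-1, 2), Rational(-61, 6)) = Rational(61, 12))
Add(-20749, Function('l')(128)) = Add(-20749, Rational(61, 12)) = Rational(-248927, 12)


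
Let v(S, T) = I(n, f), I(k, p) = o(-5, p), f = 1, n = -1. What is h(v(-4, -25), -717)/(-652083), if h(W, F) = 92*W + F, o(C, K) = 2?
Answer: 533/652083 ≈ 0.00081738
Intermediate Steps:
I(k, p) = 2
v(S, T) = 2
h(W, F) = F + 92*W
h(v(-4, -25), -717)/(-652083) = (-717 + 92*2)/(-652083) = (-717 + 184)*(-1/652083) = -533*(-1/652083) = 533/652083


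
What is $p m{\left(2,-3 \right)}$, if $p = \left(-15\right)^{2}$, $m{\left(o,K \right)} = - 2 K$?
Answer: $1350$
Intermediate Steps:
$p = 225$
$p m{\left(2,-3 \right)} = 225 \left(\left(-2\right) \left(-3\right)\right) = 225 \cdot 6 = 1350$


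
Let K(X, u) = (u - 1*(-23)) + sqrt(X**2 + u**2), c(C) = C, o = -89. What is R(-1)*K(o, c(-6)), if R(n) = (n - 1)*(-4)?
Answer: 136 + 8*sqrt(7957) ≈ 849.62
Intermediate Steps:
K(X, u) = 23 + u + sqrt(X**2 + u**2) (K(X, u) = (u + 23) + sqrt(X**2 + u**2) = (23 + u) + sqrt(X**2 + u**2) = 23 + u + sqrt(X**2 + u**2))
R(n) = 4 - 4*n (R(n) = (-1 + n)*(-4) = 4 - 4*n)
R(-1)*K(o, c(-6)) = (4 - 4*(-1))*(23 - 6 + sqrt((-89)**2 + (-6)**2)) = (4 + 4)*(23 - 6 + sqrt(7921 + 36)) = 8*(23 - 6 + sqrt(7957)) = 8*(17 + sqrt(7957)) = 136 + 8*sqrt(7957)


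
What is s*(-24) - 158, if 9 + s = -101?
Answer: 2482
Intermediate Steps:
s = -110 (s = -9 - 101 = -110)
s*(-24) - 158 = -110*(-24) - 158 = 2640 - 158 = 2482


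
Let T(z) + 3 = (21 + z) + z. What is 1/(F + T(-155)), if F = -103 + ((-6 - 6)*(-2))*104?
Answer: 1/2101 ≈ 0.00047596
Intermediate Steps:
T(z) = 18 + 2*z (T(z) = -3 + ((21 + z) + z) = -3 + (21 + 2*z) = 18 + 2*z)
F = 2393 (F = -103 - 12*(-2)*104 = -103 + 24*104 = -103 + 2496 = 2393)
1/(F + T(-155)) = 1/(2393 + (18 + 2*(-155))) = 1/(2393 + (18 - 310)) = 1/(2393 - 292) = 1/2101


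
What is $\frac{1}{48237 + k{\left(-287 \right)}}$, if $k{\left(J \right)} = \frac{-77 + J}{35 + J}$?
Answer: $\frac{9}{434146} \approx 2.073 \cdot 10^{-5}$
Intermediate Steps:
$k{\left(J \right)} = \frac{-77 + J}{35 + J}$
$\frac{1}{48237 + k{\left(-287 \right)}} = \frac{1}{48237 + \frac{-77 - 287}{35 - 287}} = \frac{1}{48237 + \frac{1}{-252} \left(-364\right)} = \frac{1}{48237 - - \frac{13}{9}} = \frac{1}{48237 + \frac{13}{9}} = \frac{1}{\frac{434146}{9}} = \frac{9}{434146}$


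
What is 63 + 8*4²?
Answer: 191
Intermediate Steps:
63 + 8*4² = 63 + 8*16 = 63 + 128 = 191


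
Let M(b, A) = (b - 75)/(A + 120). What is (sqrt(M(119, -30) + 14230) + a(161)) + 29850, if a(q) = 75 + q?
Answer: 30086 + 2*sqrt(800465)/15 ≈ 30205.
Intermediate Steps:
M(b, A) = (-75 + b)/(120 + A)
(sqrt(M(119, -30) + 14230) + a(161)) + 29850 = (sqrt((-75 + 119)/(120 - 30) + 14230) + (75 + 161)) + 29850 = (sqrt(44/90 + 14230) + 236) + 29850 = (sqrt((1/90)*44 + 14230) + 236) + 29850 = (sqrt(22/45 + 14230) + 236) + 29850 = (sqrt(640372/45) + 236) + 29850 = (2*sqrt(800465)/15 + 236) + 29850 = (236 + 2*sqrt(800465)/15) + 29850 = 30086 + 2*sqrt(800465)/15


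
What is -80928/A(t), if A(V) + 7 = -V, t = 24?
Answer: 80928/31 ≈ 2610.6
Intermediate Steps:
A(V) = -7 - V
-80928/A(t) = -80928/(-7 - 1*24) = -80928/(-7 - 24) = -80928/(-31) = -80928*(-1/31) = 80928/31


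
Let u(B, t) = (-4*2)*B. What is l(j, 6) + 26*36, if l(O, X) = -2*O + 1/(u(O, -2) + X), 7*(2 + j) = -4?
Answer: 1225417/1302 ≈ 941.18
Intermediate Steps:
u(B, t) = -8*B
j = -18/7 (j = -2 + (1/7)*(-4) = -2 - 4/7 = -18/7 ≈ -2.5714)
l(O, X) = 1/(X - 8*O) - 2*O (l(O, X) = -2*O + 1/(-8*O + X) = -2*O + 1/(X - 8*O) = 1/(X - 8*O) - 2*O)
l(j, 6) + 26*36 = (-1 - 16*(-18/7)**2 + 2*(-18/7)*6)/(-1*6 + 8*(-18/7)) + 26*36 = (-1 - 16*324/49 - 216/7)/(-6 - 144/7) + 936 = (-1 - 5184/49 - 216/7)/(-186/7) + 936 = -7/186*(-6745/49) + 936 = 6745/1302 + 936 = 1225417/1302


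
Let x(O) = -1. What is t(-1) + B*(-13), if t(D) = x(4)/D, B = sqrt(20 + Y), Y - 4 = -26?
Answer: 1 - 13*I*sqrt(2) ≈ 1.0 - 18.385*I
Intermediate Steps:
Y = -22 (Y = 4 - 26 = -22)
B = I*sqrt(2) (B = sqrt(20 - 22) = sqrt(-2) = I*sqrt(2) ≈ 1.4142*I)
t(D) = -1/D
t(-1) + B*(-13) = -1/(-1) + (I*sqrt(2))*(-13) = -1*(-1) - 13*I*sqrt(2) = 1 - 13*I*sqrt(2)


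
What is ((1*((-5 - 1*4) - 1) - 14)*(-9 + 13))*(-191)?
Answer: 18336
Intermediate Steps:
((1*((-5 - 1*4) - 1) - 14)*(-9 + 13))*(-191) = ((1*((-5 - 4) - 1) - 14)*4)*(-191) = ((1*(-9 - 1) - 14)*4)*(-191) = ((1*(-10) - 14)*4)*(-191) = ((-10 - 14)*4)*(-191) = -24*4*(-191) = -96*(-191) = 18336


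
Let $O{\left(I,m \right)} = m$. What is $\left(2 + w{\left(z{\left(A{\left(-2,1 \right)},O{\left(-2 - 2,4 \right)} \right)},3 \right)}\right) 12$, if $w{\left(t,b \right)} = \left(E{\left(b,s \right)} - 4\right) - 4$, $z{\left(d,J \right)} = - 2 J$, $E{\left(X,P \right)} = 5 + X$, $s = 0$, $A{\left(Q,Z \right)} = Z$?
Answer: $24$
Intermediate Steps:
$w{\left(t,b \right)} = -3 + b$ ($w{\left(t,b \right)} = \left(\left(5 + b\right) - 4\right) - 4 = \left(1 + b\right) - 4 = -3 + b$)
$\left(2 + w{\left(z{\left(A{\left(-2,1 \right)},O{\left(-2 - 2,4 \right)} \right)},3 \right)}\right) 12 = \left(2 + \left(-3 + 3\right)\right) 12 = \left(2 + 0\right) 12 = 2 \cdot 12 = 24$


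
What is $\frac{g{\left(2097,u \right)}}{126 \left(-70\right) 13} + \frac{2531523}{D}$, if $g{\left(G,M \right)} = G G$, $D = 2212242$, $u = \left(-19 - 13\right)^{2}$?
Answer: $- \frac{174775341737}{4697327180} \approx -37.207$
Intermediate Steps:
$u = 1024$ ($u = \left(-32\right)^{2} = 1024$)
$g{\left(G,M \right)} = G^{2}$
$\frac{g{\left(2097,u \right)}}{126 \left(-70\right) 13} + \frac{2531523}{D} = \frac{2097^{2}}{126 \left(-70\right) 13} + \frac{2531523}{2212242} = \frac{4397409}{\left(-8820\right) 13} + 2531523 \cdot \frac{1}{2212242} = \frac{4397409}{-114660} + \frac{843841}{737414} = 4397409 \left(- \frac{1}{114660}\right) + \frac{843841}{737414} = - \frac{488601}{12740} + \frac{843841}{737414} = - \frac{174775341737}{4697327180}$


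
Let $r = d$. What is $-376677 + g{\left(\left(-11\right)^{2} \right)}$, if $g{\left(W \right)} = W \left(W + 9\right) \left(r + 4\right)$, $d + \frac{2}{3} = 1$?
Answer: $- \frac{925541}{3} \approx -3.0851 \cdot 10^{5}$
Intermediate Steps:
$d = \frac{1}{3}$ ($d = - \frac{2}{3} + 1 = \frac{1}{3} \approx 0.33333$)
$r = \frac{1}{3} \approx 0.33333$
$g{\left(W \right)} = \frac{13 W \left(9 + W\right)}{3}$ ($g{\left(W \right)} = W \left(W + 9\right) \left(\frac{1}{3} + 4\right) = W \left(9 + W\right) \frac{13}{3} = \frac{13 W \left(9 + W\right)}{3}$)
$-376677 + g{\left(\left(-11\right)^{2} \right)} = -376677 + \frac{13 \left(-11\right)^{2} \left(9 + \left(-11\right)^{2}\right)}{3} = -376677 + \frac{13}{3} \cdot 121 \left(9 + 121\right) = -376677 + \frac{13}{3} \cdot 121 \cdot 130 = -376677 + \frac{204490}{3} = - \frac{925541}{3}$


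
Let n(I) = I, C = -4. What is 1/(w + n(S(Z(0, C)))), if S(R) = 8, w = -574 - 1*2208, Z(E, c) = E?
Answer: -1/2774 ≈ -0.00036049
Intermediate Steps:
w = -2782 (w = -574 - 2208 = -2782)
1/(w + n(S(Z(0, C)))) = 1/(-2782 + 8) = 1/(-2774) = -1/2774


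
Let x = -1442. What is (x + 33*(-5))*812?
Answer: -1304884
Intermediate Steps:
(x + 33*(-5))*812 = (-1442 + 33*(-5))*812 = (-1442 - 165)*812 = -1607*812 = -1304884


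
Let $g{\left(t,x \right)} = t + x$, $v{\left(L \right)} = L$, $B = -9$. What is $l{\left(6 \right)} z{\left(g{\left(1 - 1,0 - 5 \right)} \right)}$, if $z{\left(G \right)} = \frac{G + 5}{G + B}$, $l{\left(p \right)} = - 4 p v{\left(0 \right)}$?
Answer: $0$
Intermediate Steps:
$l{\left(p \right)} = 0$ ($l{\left(p \right)} = - 4 p 0 = 0$)
$z{\left(G \right)} = \frac{5 + G}{-9 + G}$ ($z{\left(G \right)} = \frac{G + 5}{G - 9} = \frac{5 + G}{-9 + G}$)
$l{\left(6 \right)} z{\left(g{\left(1 - 1,0 - 5 \right)} \right)} = 0 \frac{5 + \left(\left(1 - 1\right) + \left(0 - 5\right)\right)}{-9 + \left(\left(1 - 1\right) + \left(0 - 5\right)\right)} = 0 \frac{5 + \left(0 + \left(0 - 5\right)\right)}{-9 + \left(0 + \left(0 - 5\right)\right)} = 0 \frac{5 + \left(0 - 5\right)}{-9 + \left(0 - 5\right)} = 0 \frac{5 - 5}{-9 - 5} = 0 \frac{1}{-14} \cdot 0 = 0 \left(\left(- \frac{1}{14}\right) 0\right) = 0 \cdot 0 = 0$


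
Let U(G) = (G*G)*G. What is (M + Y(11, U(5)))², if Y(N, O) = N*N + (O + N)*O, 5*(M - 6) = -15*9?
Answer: 292410000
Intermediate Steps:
M = -21 (M = 6 + (-15*9)/5 = 6 + (⅕)*(-135) = 6 - 27 = -21)
U(G) = G³ (U(G) = G²*G = G³)
Y(N, O) = N² + O*(N + O) (Y(N, O) = N² + (N + O)*O = N² + O*(N + O))
(M + Y(11, U(5)))² = (-21 + (11² + (5³)² + 11*5³))² = (-21 + (121 + 125² + 11*125))² = (-21 + (121 + 15625 + 1375))² = (-21 + 17121)² = 17100² = 292410000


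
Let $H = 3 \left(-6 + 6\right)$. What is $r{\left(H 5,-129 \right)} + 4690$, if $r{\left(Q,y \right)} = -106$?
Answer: $4584$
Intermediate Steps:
$H = 0$ ($H = 3 \cdot 0 = 0$)
$r{\left(H 5,-129 \right)} + 4690 = -106 + 4690 = 4584$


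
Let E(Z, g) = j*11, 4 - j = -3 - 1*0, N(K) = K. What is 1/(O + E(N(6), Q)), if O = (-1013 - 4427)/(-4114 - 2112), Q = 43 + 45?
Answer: 3113/242421 ≈ 0.012841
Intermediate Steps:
j = 7 (j = 4 - (-3 - 1*0) = 4 - (-3 + 0) = 4 - 1*(-3) = 4 + 3 = 7)
Q = 88
O = 2720/3113 (O = -5440/(-6226) = -5440*(-1/6226) = 2720/3113 ≈ 0.87376)
E(Z, g) = 77 (E(Z, g) = 7*11 = 77)
1/(O + E(N(6), Q)) = 1/(2720/3113 + 77) = 1/(242421/3113) = 3113/242421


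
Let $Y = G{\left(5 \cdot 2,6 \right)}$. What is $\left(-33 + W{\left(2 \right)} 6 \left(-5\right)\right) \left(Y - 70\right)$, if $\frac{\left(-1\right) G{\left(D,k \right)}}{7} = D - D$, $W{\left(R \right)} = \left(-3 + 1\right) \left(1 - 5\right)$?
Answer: $19110$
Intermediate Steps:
$W{\left(R \right)} = 8$ ($W{\left(R \right)} = \left(-2\right) \left(-4\right) = 8$)
$G{\left(D,k \right)} = 0$ ($G{\left(D,k \right)} = - 7 \left(D - D\right) = \left(-7\right) 0 = 0$)
$Y = 0$
$\left(-33 + W{\left(2 \right)} 6 \left(-5\right)\right) \left(Y - 70\right) = \left(-33 + 8 \cdot 6 \left(-5\right)\right) \left(0 - 70\right) = \left(-33 + 48 \left(-5\right)\right) \left(0 - 70\right) = \left(-33 - 240\right) \left(-70\right) = \left(-273\right) \left(-70\right) = 19110$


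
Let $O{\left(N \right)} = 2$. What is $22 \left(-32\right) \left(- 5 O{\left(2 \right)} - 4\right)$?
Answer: $9856$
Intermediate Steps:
$22 \left(-32\right) \left(- 5 O{\left(2 \right)} - 4\right) = 22 \left(-32\right) \left(\left(-5\right) 2 - 4\right) = - 704 \left(-10 - 4\right) = \left(-704\right) \left(-14\right) = 9856$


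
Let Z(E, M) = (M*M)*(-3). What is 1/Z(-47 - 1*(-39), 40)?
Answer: -1/4800 ≈ -0.00020833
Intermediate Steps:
Z(E, M) = -3*M**2 (Z(E, M) = M**2*(-3) = -3*M**2)
1/Z(-47 - 1*(-39), 40) = 1/(-3*40**2) = 1/(-3*1600) = 1/(-4800) = -1/4800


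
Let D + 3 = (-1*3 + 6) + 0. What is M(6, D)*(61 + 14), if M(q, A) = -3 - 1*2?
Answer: -375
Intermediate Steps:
D = 0 (D = -3 + ((-1*3 + 6) + 0) = -3 + ((-3 + 6) + 0) = -3 + (3 + 0) = -3 + 3 = 0)
M(q, A) = -5 (M(q, A) = -3 - 2 = -5)
M(6, D)*(61 + 14) = -5*(61 + 14) = -5*75 = -375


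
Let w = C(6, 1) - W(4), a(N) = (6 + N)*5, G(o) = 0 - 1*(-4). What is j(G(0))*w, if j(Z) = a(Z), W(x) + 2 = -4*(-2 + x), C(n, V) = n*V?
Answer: 800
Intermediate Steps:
G(o) = 4 (G(o) = 0 + 4 = 4)
C(n, V) = V*n
W(x) = 6 - 4*x (W(x) = -2 - 4*(-2 + x) = -2 + (8 - 4*x) = 6 - 4*x)
a(N) = 30 + 5*N
j(Z) = 30 + 5*Z
w = 16 (w = 1*6 - (6 - 4*4) = 6 - (6 - 16) = 6 - 1*(-10) = 6 + 10 = 16)
j(G(0))*w = (30 + 5*4)*16 = (30 + 20)*16 = 50*16 = 800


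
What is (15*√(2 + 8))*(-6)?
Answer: -90*√10 ≈ -284.60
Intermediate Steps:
(15*√(2 + 8))*(-6) = (15*√10)*(-6) = -90*√10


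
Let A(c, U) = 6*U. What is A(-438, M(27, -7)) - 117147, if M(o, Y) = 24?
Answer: -117003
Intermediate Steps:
A(-438, M(27, -7)) - 117147 = 6*24 - 117147 = 144 - 117147 = -117003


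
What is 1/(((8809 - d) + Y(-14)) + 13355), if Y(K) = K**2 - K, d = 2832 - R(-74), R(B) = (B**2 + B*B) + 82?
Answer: 1/30576 ≈ 3.2705e-5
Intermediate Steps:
R(B) = 82 + 2*B**2 (R(B) = (B**2 + B**2) + 82 = 2*B**2 + 82 = 82 + 2*B**2)
d = -8202 (d = 2832 - (82 + 2*(-74)**2) = 2832 - (82 + 2*5476) = 2832 - (82 + 10952) = 2832 - 1*11034 = 2832 - 11034 = -8202)
1/(((8809 - d) + Y(-14)) + 13355) = 1/(((8809 - 1*(-8202)) - 14*(-1 - 14)) + 13355) = 1/(((8809 + 8202) - 14*(-15)) + 13355) = 1/((17011 + 210) + 13355) = 1/(17221 + 13355) = 1/30576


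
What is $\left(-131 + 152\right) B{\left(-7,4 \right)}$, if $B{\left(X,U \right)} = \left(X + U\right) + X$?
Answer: $-210$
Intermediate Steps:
$B{\left(X,U \right)} = U + 2 X$ ($B{\left(X,U \right)} = \left(U + X\right) + X = U + 2 X$)
$\left(-131 + 152\right) B{\left(-7,4 \right)} = \left(-131 + 152\right) \left(4 + 2 \left(-7\right)\right) = 21 \left(4 - 14\right) = 21 \left(-10\right) = -210$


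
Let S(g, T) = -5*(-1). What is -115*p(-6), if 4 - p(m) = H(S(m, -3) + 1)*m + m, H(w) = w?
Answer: -5290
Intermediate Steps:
S(g, T) = 5
p(m) = 4 - 7*m (p(m) = 4 - ((5 + 1)*m + m) = 4 - (6*m + m) = 4 - 7*m)
-115*p(-6) = -115*(4 - 7*(-6)) = -115*(4 + 42) = -115*46 = -5290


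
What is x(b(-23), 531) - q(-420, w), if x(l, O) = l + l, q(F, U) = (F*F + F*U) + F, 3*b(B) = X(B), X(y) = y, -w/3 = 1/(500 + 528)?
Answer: -135693347/771 ≈ -1.7600e+5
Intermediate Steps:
w = -3/1028 (w = -3/(500 + 528) = -3/1028 ≈ -0.0029183)
b(B) = B/3
q(F, U) = F + F² + F*U (q(F, U) = (F² + F*U) + F = F + F² + F*U)
x(l, O) = 2*l
x(b(-23), 531) - q(-420, w) = 2*((⅓)*(-23)) - (-420)*(1 - 420 - 3/1028) = 2*(-23/3) - (-420)*(-430735)/1028 = -46/3 - 1*45227175/257 = -46/3 - 45227175/257 = -135693347/771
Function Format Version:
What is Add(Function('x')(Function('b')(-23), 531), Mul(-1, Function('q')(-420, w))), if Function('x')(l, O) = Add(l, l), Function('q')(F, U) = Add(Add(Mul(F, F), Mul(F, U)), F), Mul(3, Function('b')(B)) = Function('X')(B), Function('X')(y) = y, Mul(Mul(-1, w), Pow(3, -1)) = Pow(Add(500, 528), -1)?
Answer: Rational(-135693347, 771) ≈ -1.7600e+5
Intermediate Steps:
w = Rational(-3, 1028) (w = Mul(-3, Pow(Add(500, 528), -1)) = Mul(-3, Pow(1028, -1)) = Mul(-3, Rational(1, 1028)) = Rational(-3, 1028) ≈ -0.0029183)
Function('b')(B) = Mul(Rational(1, 3), B)
Function('q')(F, U) = Add(F, Pow(F, 2), Mul(F, U)) (Function('q')(F, U) = Add(Add(Pow(F, 2), Mul(F, U)), F) = Add(F, Pow(F, 2), Mul(F, U)))
Function('x')(l, O) = Mul(2, l)
Add(Function('x')(Function('b')(-23), 531), Mul(-1, Function('q')(-420, w))) = Add(Mul(2, Mul(Rational(1, 3), -23)), Mul(-1, Mul(-420, Add(1, -420, Rational(-3, 1028))))) = Add(Mul(2, Rational(-23, 3)), Mul(-1, Mul(-420, Rational(-430735, 1028)))) = Add(Rational(-46, 3), Mul(-1, Rational(45227175, 257))) = Add(Rational(-46, 3), Rational(-45227175, 257)) = Rational(-135693347, 771)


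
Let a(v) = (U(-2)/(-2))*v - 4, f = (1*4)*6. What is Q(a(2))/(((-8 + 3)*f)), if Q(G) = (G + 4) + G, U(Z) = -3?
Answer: -1/60 ≈ -0.016667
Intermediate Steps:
f = 24 (f = 4*6 = 24)
a(v) = -4 + 3*v/2 (a(v) = (-3/(-2))*v - 4 = (-3*(-1/2))*v - 4 = 3*v/2 - 4 = -4 + 3*v/2)
Q(G) = 4 + 2*G (Q(G) = (4 + G) + G = 4 + 2*G)
Q(a(2))/(((-8 + 3)*f)) = (4 + 2*(-4 + (3/2)*2))/(((-8 + 3)*24)) = (4 + 2*(-4 + 3))/((-5*24)) = (4 + 2*(-1))/(-120) = (4 - 2)*(-1/120) = 2*(-1/120) = -1/60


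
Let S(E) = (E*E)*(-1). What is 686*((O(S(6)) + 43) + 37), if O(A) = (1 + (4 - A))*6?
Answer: 223636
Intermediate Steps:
S(E) = -E² (S(E) = E²*(-1) = -E²)
O(A) = 30 - 6*A (O(A) = (5 - A)*6 = 30 - 6*A)
686*((O(S(6)) + 43) + 37) = 686*(((30 - (-6)*6²) + 43) + 37) = 686*(((30 - (-6)*36) + 43) + 37) = 686*(((30 - 6*(-36)) + 43) + 37) = 686*(((30 + 216) + 43) + 37) = 686*((246 + 43) + 37) = 686*(289 + 37) = 686*326 = 223636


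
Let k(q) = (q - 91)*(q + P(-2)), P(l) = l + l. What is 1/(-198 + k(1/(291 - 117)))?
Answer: 30276/5009287 ≈ 0.0060440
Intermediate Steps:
P(l) = 2*l
k(q) = (-91 + q)*(-4 + q) (k(q) = (q - 91)*(q + 2*(-2)) = (-91 + q)*(q - 4) = (-91 + q)*(-4 + q))
1/(-198 + k(1/(291 - 117))) = 1/(-198 + (364 + (1/(291 - 117))² - 95/(291 - 117))) = 1/(-198 + (364 + (1/174)² - 95/174)) = 1/(-198 + (364 + (1/174)² - 95*1/174)) = 1/(-198 + (364 + 1/30276 - 95/174)) = 1/(-198 + 11003935/30276) = 1/(5009287/30276) = 30276/5009287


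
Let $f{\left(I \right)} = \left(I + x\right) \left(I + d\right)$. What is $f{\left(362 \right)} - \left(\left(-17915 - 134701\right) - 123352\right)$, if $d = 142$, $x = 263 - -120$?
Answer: $651448$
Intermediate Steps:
$x = 383$ ($x = 263 + 120 = 383$)
$f{\left(I \right)} = \left(142 + I\right) \left(383 + I\right)$ ($f{\left(I \right)} = \left(I + 383\right) \left(I + 142\right) = \left(383 + I\right) \left(142 + I\right) = \left(142 + I\right) \left(383 + I\right)$)
$f{\left(362 \right)} - \left(\left(-17915 - 134701\right) - 123352\right) = \left(54386 + 362^{2} + 525 \cdot 362\right) - \left(\left(-17915 - 134701\right) - 123352\right) = \left(54386 + 131044 + 190050\right) - \left(-152616 - 123352\right) = 375480 - -275968 = 375480 + 275968 = 651448$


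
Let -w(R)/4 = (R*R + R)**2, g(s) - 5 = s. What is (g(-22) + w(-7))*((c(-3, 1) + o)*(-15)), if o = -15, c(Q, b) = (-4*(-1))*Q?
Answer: -2864565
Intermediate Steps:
c(Q, b) = 4*Q
g(s) = 5 + s
w(R) = -4*(R + R**2)**2 (w(R) = -4*(R*R + R)**2 = -4*(R**2 + R)**2 = -4*(R + R**2)**2)
(g(-22) + w(-7))*((c(-3, 1) + o)*(-15)) = ((5 - 22) - 4*(-7)**2*(1 - 7)**2)*((4*(-3) - 15)*(-15)) = (-17 - 4*49*(-6)**2)*((-12 - 15)*(-15)) = (-17 - 4*49*36)*(-27*(-15)) = (-17 - 7056)*405 = -7073*405 = -2864565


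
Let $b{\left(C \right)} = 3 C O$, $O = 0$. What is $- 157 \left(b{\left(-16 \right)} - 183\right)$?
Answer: $28731$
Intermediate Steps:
$b{\left(C \right)} = 0$ ($b{\left(C \right)} = 3 C 0 = 0$)
$- 157 \left(b{\left(-16 \right)} - 183\right) = - 157 \left(0 - 183\right) = \left(-157\right) \left(-183\right) = 28731$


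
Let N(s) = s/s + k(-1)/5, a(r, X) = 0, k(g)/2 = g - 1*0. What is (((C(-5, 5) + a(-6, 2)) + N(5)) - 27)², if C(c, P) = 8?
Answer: 8464/25 ≈ 338.56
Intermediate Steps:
k(g) = 2*g (k(g) = 2*(g - 1*0) = 2*(g + 0) = 2*g)
N(s) = ⅗ (N(s) = s/s + (2*(-1))/5 = 1 - 2*⅕ = 1 - ⅖ = ⅗)
(((C(-5, 5) + a(-6, 2)) + N(5)) - 27)² = (((8 + 0) + ⅗) - 27)² = ((8 + ⅗) - 27)² = (43/5 - 27)² = (-92/5)² = 8464/25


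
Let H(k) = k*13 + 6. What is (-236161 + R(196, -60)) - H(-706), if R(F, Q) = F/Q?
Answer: -3404884/15 ≈ -2.2699e+5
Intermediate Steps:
H(k) = 6 + 13*k (H(k) = 13*k + 6 = 6 + 13*k)
(-236161 + R(196, -60)) - H(-706) = (-236161 + 196/(-60)) - (6 + 13*(-706)) = (-236161 + 196*(-1/60)) - (6 - 9178) = (-236161 - 49/15) - 1*(-9172) = -3542464/15 + 9172 = -3404884/15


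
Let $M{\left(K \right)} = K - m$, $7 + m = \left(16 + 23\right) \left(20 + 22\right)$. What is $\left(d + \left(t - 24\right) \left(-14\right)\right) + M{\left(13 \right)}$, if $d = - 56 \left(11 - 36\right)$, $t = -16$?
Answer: $342$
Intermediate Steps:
$m = 1631$ ($m = -7 + \left(16 + 23\right) \left(20 + 22\right) = -7 + 39 \cdot 42 = -7 + 1638 = 1631$)
$d = 1400$ ($d = \left(-56\right) \left(-25\right) = 1400$)
$M{\left(K \right)} = -1631 + K$ ($M{\left(K \right)} = K - 1631 = -1631 + K$)
$\left(d + \left(t - 24\right) \left(-14\right)\right) + M{\left(13 \right)} = \left(1400 + \left(-16 - 24\right) \left(-14\right)\right) + \left(-1631 + 13\right) = \left(1400 - -560\right) - 1618 = \left(1400 + 560\right) - 1618 = 1960 - 1618 = 342$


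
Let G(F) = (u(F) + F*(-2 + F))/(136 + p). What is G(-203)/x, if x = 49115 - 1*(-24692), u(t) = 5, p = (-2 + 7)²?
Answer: 41620/11882927 ≈ 0.0035025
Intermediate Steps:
p = 25 (p = 5² = 25)
G(F) = 5/161 + F*(-2 + F)/161 (G(F) = (5 + F*(-2 + F))/(136 + 25) = (5 + F*(-2 + F))/161 = (5 + F*(-2 + F))*(1/161) = 5/161 + F*(-2 + F)/161)
x = 73807 (x = 49115 + 24692 = 73807)
G(-203)/x = (5/161 - 2/161*(-203) + (1/161)*(-203)²)/73807 = (5/161 + 58/23 + (1/161)*41209)*(1/73807) = (5/161 + 58/23 + 5887/23)*(1/73807) = (41620/161)*(1/73807) = 41620/11882927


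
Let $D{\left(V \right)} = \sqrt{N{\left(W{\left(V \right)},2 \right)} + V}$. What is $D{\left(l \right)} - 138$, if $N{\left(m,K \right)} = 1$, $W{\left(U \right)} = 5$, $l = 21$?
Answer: $-138 + \sqrt{22} \approx -133.31$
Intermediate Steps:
$D{\left(V \right)} = \sqrt{1 + V}$
$D{\left(l \right)} - 138 = \sqrt{1 + 21} - 138 = \sqrt{22} - 138 = -138 + \sqrt{22}$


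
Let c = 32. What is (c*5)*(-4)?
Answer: -640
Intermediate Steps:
(c*5)*(-4) = (32*5)*(-4) = 160*(-4) = -640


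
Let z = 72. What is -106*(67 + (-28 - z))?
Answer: 3498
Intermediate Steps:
-106*(67 + (-28 - z)) = -106*(67 + (-28 - 1*72)) = -106*(67 + (-28 - 72)) = -106*(67 - 100) = -106*(-33) = 3498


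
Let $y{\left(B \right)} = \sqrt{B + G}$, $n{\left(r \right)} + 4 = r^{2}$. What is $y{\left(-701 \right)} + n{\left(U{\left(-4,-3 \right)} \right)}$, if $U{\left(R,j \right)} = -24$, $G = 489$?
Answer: $572 + 2 i \sqrt{53} \approx 572.0 + 14.56 i$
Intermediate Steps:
$n{\left(r \right)} = -4 + r^{2}$
$y{\left(B \right)} = \sqrt{489 + B}$ ($y{\left(B \right)} = \sqrt{B + 489} = \sqrt{489 + B}$)
$y{\left(-701 \right)} + n{\left(U{\left(-4,-3 \right)} \right)} = \sqrt{489 - 701} - \left(4 - \left(-24\right)^{2}\right) = \sqrt{-212} + \left(-4 + 576\right) = 2 i \sqrt{53} + 572 = 572 + 2 i \sqrt{53}$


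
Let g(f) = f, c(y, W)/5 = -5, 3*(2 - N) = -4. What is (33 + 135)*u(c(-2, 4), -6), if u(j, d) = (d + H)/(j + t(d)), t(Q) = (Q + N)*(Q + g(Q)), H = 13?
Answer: 168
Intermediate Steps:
N = 10/3 (N = 2 - 1/3*(-4) = 2 + 4/3 = 10/3 ≈ 3.3333)
c(y, W) = -25 (c(y, W) = 5*(-5) = -25)
t(Q) = 2*Q*(10/3 + Q) (t(Q) = (Q + 10/3)*(Q + Q) = (10/3 + Q)*(2*Q) = 2*Q*(10/3 + Q))
u(j, d) = (13 + d)/(j + 2*d*(10 + 3*d)/3) (u(j, d) = (d + 13)/(j + 2*d*(10 + 3*d)/3) = (13 + d)/(j + 2*d*(10 + 3*d)/3))
(33 + 135)*u(c(-2, 4), -6) = (33 + 135)*(3*(13 - 6)/(3*(-25) + 6*(-6)**2 + 20*(-6))) = 168*(3*7/(-75 + 6*36 - 120)) = 168*(3*7/(-75 + 216 - 120)) = 168*(3*7/21) = 168*(3*(1/21)*7) = 168*1 = 168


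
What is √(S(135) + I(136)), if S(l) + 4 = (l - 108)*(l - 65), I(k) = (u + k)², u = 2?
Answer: √20930 ≈ 144.67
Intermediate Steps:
I(k) = (2 + k)²
S(l) = -4 + (-108 + l)*(-65 + l) (S(l) = -4 + (l - 108)*(l - 65) = -4 + (-108 + l)*(-65 + l))
√(S(135) + I(136)) = √((7016 + 135² - 173*135) + (2 + 136)²) = √((7016 + 18225 - 23355) + 138²) = √(1886 + 19044) = √20930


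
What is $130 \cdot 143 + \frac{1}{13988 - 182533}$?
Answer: $\frac{3133251549}{168545} \approx 18590.0$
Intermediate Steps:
$130 \cdot 143 + \frac{1}{13988 - 182533} = 18590 + \frac{1}{-168545} = 18590 - \frac{1}{168545} = \frac{3133251549}{168545}$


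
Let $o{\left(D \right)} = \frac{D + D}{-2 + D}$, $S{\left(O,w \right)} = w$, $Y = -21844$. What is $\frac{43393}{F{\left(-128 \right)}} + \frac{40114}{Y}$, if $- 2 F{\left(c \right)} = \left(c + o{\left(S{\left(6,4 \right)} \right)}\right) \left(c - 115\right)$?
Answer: $- \frac{194029277}{41137713} \approx -4.7166$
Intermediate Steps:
$o{\left(D \right)} = \frac{2 D}{-2 + D}$
$F{\left(c \right)} = - \frac{\left(-115 + c\right) \left(4 + c\right)}{2}$ ($F{\left(c \right)} = - \frac{\left(c + 2 \cdot 4 \frac{1}{-2 + 4}\right) \left(c - 115\right)}{2} = - \frac{\left(c + 2 \cdot 4 \cdot \frac{1}{2}\right) \left(-115 + c\right)}{2} = - \frac{\left(c + 4\right) \left(-115 + c\right)}{2} = - \frac{\left(4 + c\right) \left(-115 + c\right)}{2} = - \frac{\left(-115 + c\right) \left(4 + c\right)}{2}$)
$\frac{43393}{F{\left(-128 \right)}} + \frac{40114}{Y} = \frac{43393}{230 - \frac{\left(-128\right)^{2}}{2} + \frac{111}{2} \left(-128\right)} + \frac{40114}{-21844} = \frac{43393}{230 - 8192 - 7104} + 40114 \left(- \frac{1}{21844}\right) = \frac{43393}{230 - 8192 - 7104} - \frac{20057}{10922} = \frac{43393}{-15066} - \frac{20057}{10922} = 43393 \left(- \frac{1}{15066}\right) - \frac{20057}{10922} = - \frac{43393}{15066} - \frac{20057}{10922} = - \frac{194029277}{41137713}$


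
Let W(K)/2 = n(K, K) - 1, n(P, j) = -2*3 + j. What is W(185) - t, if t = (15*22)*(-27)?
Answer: 9266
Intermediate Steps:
n(P, j) = -6 + j
W(K) = -14 + 2*K (W(K) = 2*((-6 + K) - 1) = 2*(-7 + K) = -14 + 2*K)
t = -8910 (t = 330*(-27) = -8910)
W(185) - t = (-14 + 2*185) - 1*(-8910) = (-14 + 370) + 8910 = 356 + 8910 = 9266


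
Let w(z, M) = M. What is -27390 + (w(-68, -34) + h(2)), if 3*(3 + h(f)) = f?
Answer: -82279/3 ≈ -27426.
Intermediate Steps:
h(f) = -3 + f/3
-27390 + (w(-68, -34) + h(2)) = -27390 + (-34 + (-3 + (⅓)*2)) = -27390 + (-34 + (-3 + ⅔)) = -27390 + (-34 - 7/3) = -27390 - 109/3 = -82279/3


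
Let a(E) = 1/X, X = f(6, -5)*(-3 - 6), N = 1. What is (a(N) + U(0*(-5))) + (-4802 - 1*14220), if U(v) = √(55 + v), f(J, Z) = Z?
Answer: -855989/45 + √55 ≈ -19015.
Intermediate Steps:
X = 45 (X = -5*(-3 - 6) = -5*(-9) = 45)
a(E) = 1/45
(a(N) + U(0*(-5))) + (-4802 - 1*14220) = (1/45 + √(55 + 0*(-5))) + (-4802 - 1*14220) = (1/45 + √(55 + 0)) + (-4802 - 14220) = (1/45 + √55) - 19022 = -855989/45 + √55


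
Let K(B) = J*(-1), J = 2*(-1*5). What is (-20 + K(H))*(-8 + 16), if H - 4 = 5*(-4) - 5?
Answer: -80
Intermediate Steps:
H = -21 (H = 4 + (5*(-4) - 5) = 4 + (-20 - 5) = 4 - 25 = -21)
J = -10 (J = 2*(-5) = -10)
K(B) = 10 (K(B) = -10*(-1) = 10)
(-20 + K(H))*(-8 + 16) = (-20 + 10)*(-8 + 16) = -10*8 = -80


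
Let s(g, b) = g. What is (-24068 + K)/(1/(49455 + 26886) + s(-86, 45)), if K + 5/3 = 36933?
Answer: -196399946/1313065 ≈ -149.57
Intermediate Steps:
K = 110794/3 (K = -5/3 + 36933 = 110794/3 ≈ 36931.)
(-24068 + K)/(1/(49455 + 26886) + s(-86, 45)) = (-24068 + 110794/3)/(1/(49455 + 26886) - 86) = 38590/(3*(1/76341 - 86)) = 38590/(3*(-6565325/76341)) = (38590/3)*(-76341/6565325) = -196399946/1313065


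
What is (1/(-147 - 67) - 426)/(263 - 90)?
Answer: -91165/37022 ≈ -2.4625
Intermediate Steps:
(1/(-147 - 67) - 426)/(263 - 90) = (1/(-214) - 426)/173 = (-1/214 - 426)*(1/173) = -91165/214*1/173 = -91165/37022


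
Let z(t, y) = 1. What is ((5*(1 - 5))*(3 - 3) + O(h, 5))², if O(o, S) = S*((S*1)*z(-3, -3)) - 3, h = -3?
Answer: 484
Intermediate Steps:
O(o, S) = -3 + S² (O(o, S) = S*((S*1)*1) - 3 = S*(S*1) - 3 = S*S - 3 = S² - 3 = -3 + S²)
((5*(1 - 5))*(3 - 3) + O(h, 5))² = ((5*(1 - 5))*(3 - 3) + (-3 + 5²))² = ((5*(-4))*0 + (-3 + 25))² = (-20*0 + 22)² = (0 + 22)² = 22² = 484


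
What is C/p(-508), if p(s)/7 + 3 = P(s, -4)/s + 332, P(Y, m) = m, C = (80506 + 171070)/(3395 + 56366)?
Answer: 307213/168070917 ≈ 0.0018279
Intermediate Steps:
C = 19352/4597 (C = 251576/59761 = 251576*(1/59761) = 19352/4597 ≈ 4.2097)
p(s) = 2303 - 28/s (p(s) = -21 + 7*(-4/s + 332) = -21 + 7*(332 - 4/s) = -21 + (2324 - 28/s) = 2303 - 28/s)
C/p(-508) = 19352/(4597*(2303 - 28/(-508))) = 19352/(4597*(2303 - 28*(-1/508))) = 19352/(4597*(2303 + 7/127)) = 19352/(4597*(292488/127)) = (19352/4597)*(127/292488) = 307213/168070917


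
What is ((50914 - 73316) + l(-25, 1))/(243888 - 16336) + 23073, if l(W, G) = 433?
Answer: 5250285327/227552 ≈ 23073.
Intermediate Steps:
((50914 - 73316) + l(-25, 1))/(243888 - 16336) + 23073 = ((50914 - 73316) + 433)/(243888 - 16336) + 23073 = (-22402 + 433)/227552 + 23073 = -21969*1/227552 + 23073 = -21969/227552 + 23073 = 5250285327/227552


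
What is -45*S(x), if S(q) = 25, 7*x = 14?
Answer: -1125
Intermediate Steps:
x = 2 (x = (⅐)*14 = 2)
-45*S(x) = -45*25 = -1125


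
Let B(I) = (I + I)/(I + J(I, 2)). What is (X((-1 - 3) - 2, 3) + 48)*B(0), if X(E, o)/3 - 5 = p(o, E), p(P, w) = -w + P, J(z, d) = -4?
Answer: 0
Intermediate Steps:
p(P, w) = P - w
X(E, o) = 15 - 3*E + 3*o (X(E, o) = 15 + 3*(o - E) = 15 + (-3*E + 3*o) = 15 - 3*E + 3*o)
B(I) = 2*I/(-4 + I) (B(I) = (I + I)/(I - 4) = (2*I)/(-4 + I) = 2*I/(-4 + I))
(X((-1 - 3) - 2, 3) + 48)*B(0) = ((15 - 3*((-1 - 3) - 2) + 3*3) + 48)*(2*0/(-4 + 0)) = ((15 - 3*(-4 - 2) + 9) + 48)*(2*0/(-4)) = ((15 - 3*(-6) + 9) + 48)*(2*0*(-¼)) = ((15 + 18 + 9) + 48)*0 = (42 + 48)*0 = 90*0 = 0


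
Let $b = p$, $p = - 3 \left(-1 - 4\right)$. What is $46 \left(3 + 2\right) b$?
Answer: $3450$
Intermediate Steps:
$p = 15$ ($p = \left(-3\right) \left(-5\right) = 15$)
$b = 15$
$46 \left(3 + 2\right) b = 46 \left(3 + 2\right) 15 = 46 \cdot 5 \cdot 15 = 46 \cdot 75 = 3450$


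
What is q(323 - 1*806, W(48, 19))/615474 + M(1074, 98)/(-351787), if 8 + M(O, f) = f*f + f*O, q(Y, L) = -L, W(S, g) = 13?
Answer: -70690531183/216515752038 ≈ -0.32649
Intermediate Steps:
M(O, f) = -8 + f² + O*f (M(O, f) = -8 + (f*f + f*O) = -8 + (f² + O*f) = -8 + f² + O*f)
q(323 - 1*806, W(48, 19))/615474 + M(1074, 98)/(-351787) = -1*13/615474 + (-8 + 98² + 1074*98)/(-351787) = -13*1/615474 + (-8 + 9604 + 105252)*(-1/351787) = -13/615474 + 114848*(-1/351787) = -13/615474 - 114848/351787 = -70690531183/216515752038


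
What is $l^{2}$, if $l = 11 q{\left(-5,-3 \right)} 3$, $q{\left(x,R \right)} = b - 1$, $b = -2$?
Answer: $9801$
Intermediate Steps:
$q{\left(x,R \right)} = -3$ ($q{\left(x,R \right)} = -2 - 1 = -3$)
$l = -99$ ($l = 11 \left(-3\right) 3 = \left(-33\right) 3 = -99$)
$l^{2} = \left(-99\right)^{2} = 9801$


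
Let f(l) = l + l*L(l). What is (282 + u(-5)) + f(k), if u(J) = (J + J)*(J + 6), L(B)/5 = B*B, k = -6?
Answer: -814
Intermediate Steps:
L(B) = 5*B² (L(B) = 5*(B*B) = 5*B²)
u(J) = 2*J*(6 + J) (u(J) = (2*J)*(6 + J) = 2*J*(6 + J))
f(l) = l + 5*l³ (f(l) = l + l*(5*l²) = l + 5*l³)
(282 + u(-5)) + f(k) = (282 + 2*(-5)*(6 - 5)) + (-6 + 5*(-6)³) = (282 + 2*(-5)*1) + (-6 + 5*(-216)) = (282 - 10) + (-6 - 1080) = 272 - 1086 = -814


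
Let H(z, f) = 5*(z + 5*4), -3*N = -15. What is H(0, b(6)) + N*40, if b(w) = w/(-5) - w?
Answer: 300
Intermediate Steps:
N = 5 (N = -1/3*(-15) = 5)
b(w) = -6*w/5 (b(w) = w*(-1/5) - w = -w/5 - w = -6*w/5)
H(z, f) = 100 + 5*z (H(z, f) = 5*(z + 20) = 5*(20 + z) = 100 + 5*z)
H(0, b(6)) + N*40 = (100 + 5*0) + 5*40 = (100 + 0) + 200 = 100 + 200 = 300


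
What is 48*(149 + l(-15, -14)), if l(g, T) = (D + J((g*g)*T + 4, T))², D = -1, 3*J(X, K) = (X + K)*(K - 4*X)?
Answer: 8414794494765600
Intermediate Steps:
J(X, K) = (K + X)*(K - 4*X)/3 (J(X, K) = ((X + K)*(K - 4*X))/3 = ((K + X)*(K - 4*X))/3 = (K + X)*(K - 4*X)/3)
l(g, T) = (-1 - 4*(4 + T*g²)²/3 + T²/3 - T*(4 + T*g²))² (l(g, T) = (-1 + (-4*((g*g)*T + 4)²/3 + T²/3 - T*((g*g)*T + 4)))² = (-1 + (-4*(g²*T + 4)²/3 + T²/3 - T*(g²*T + 4)))² = (-1 + (-4*(T*g² + 4)²/3 + T²/3 - T*(T*g² + 4)))² = (-1 + (-4*(4 + T*g²)²/3 + T²/3 - T*(4 + T*g²)))² = (-1 - 4*(4 + T*g²)²/3 + T²/3 - T*(4 + T*g²))²)
48*(149 + l(-15, -14)) = 48*(149 + (3 - 1*(-14)² + 4*(4 - 14*(-15)²)² + 3*(-14)*(4 - 14*(-15)²))²/9) = 48*(149 + (3 - 1*196 + 4*(4 - 14*225)² + 3*(-14)*(4 - 14*225))²/9) = 48*(149 + (3 - 196 + 4*(4 - 3150)² + 3*(-14)*(4 - 3150))²/9) = 48*(149 + (3 - 196 + 4*(-3146)² + 3*(-14)*(-3146))²/9) = 48*(149 + (3 - 196 + 4*9897316 + 132132)²/9) = 48*(149 + (3 - 196 + 39589264 + 132132)²/9) = 48*(149 + (⅑)*39721203²) = 48*(149 + (⅑)*1577773967767209) = 48*(149 + 175308218640801) = 48*175308218640950 = 8414794494765600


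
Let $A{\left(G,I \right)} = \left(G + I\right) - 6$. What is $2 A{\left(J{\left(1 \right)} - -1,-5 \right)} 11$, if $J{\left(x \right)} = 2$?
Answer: $-176$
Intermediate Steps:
$A{\left(G,I \right)} = -6 + G + I$ ($A{\left(G,I \right)} = \left(G + I\right) - 6 = -6 + G + I$)
$2 A{\left(J{\left(1 \right)} - -1,-5 \right)} 11 = 2 \left(-6 + \left(2 - -1\right) - 5\right) 11 = 2 \left(-6 + \left(2 + 1\right) - 5\right) 11 = 2 \left(-6 + 3 - 5\right) 11 = 2 \left(-8\right) 11 = \left(-16\right) 11 = -176$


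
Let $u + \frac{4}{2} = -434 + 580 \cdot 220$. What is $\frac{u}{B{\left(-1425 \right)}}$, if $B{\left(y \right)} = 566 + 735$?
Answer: $\frac{127164}{1301} \approx 97.743$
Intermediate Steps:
$u = 127164$ ($u = -2 + \left(-434 + 580 \cdot 220\right) = -2 + \left(-434 + 127600\right) = -2 + 127166 = 127164$)
$B{\left(y \right)} = 1301$
$\frac{u}{B{\left(-1425 \right)}} = \frac{127164}{1301}$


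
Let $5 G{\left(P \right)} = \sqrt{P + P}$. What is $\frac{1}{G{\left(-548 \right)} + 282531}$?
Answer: $\frac{7063275}{1995594150121} - \frac{10 i \sqrt{274}}{1995594150121} \approx 3.5394 \cdot 10^{-6} - 8.2947 \cdot 10^{-11} i$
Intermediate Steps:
$G{\left(P \right)} = \frac{\sqrt{2} \sqrt{P}}{5}$ ($G{\left(P \right)} = \frac{\sqrt{P + P}}{5} = \frac{\sqrt{2 P}}{5} = \frac{\sqrt{2} \sqrt{P}}{5}$)
$\frac{1}{G{\left(-548 \right)} + 282531} = \frac{1}{\frac{\sqrt{2} \sqrt{-548}}{5} + 282531} = \frac{1}{\frac{\sqrt{2} \cdot 2 i \sqrt{137}}{5} + 282531} = \frac{1}{\frac{2 i \sqrt{274}}{5} + 282531} = \frac{1}{282531 + \frac{2 i \sqrt{274}}{5}}$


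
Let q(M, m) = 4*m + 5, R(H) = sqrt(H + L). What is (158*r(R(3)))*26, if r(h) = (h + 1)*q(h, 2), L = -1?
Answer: 53404 + 53404*sqrt(2) ≈ 1.2893e+5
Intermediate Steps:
R(H) = sqrt(-1 + H) (R(H) = sqrt(H - 1) = sqrt(-1 + H))
q(M, m) = 5 + 4*m
r(h) = 13 + 13*h (r(h) = (h + 1)*(5 + 4*2) = (1 + h)*(5 + 8) = (1 + h)*13 = 13 + 13*h)
(158*r(R(3)))*26 = (158*(13 + 13*sqrt(-1 + 3)))*26 = (158*(13 + 13*sqrt(2)))*26 = (2054 + 2054*sqrt(2))*26 = 53404 + 53404*sqrt(2)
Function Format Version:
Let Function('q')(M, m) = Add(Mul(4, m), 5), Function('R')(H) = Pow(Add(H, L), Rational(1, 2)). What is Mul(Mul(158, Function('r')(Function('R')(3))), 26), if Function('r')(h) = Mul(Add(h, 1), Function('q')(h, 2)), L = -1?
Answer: Add(53404, Mul(53404, Pow(2, Rational(1, 2)))) ≈ 1.2893e+5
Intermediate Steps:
Function('R')(H) = Pow(Add(-1, H), Rational(1, 2)) (Function('R')(H) = Pow(Add(H, -1), Rational(1, 2)) = Pow(Add(-1, H), Rational(1, 2)))
Function('q')(M, m) = Add(5, Mul(4, m))
Function('r')(h) = Add(13, Mul(13, h)) (Function('r')(h) = Mul(Add(h, 1), Add(5, Mul(4, 2))) = Mul(Add(1, h), Add(5, 8)) = Mul(Add(1, h), 13) = Add(13, Mul(13, h)))
Mul(Mul(158, Function('r')(Function('R')(3))), 26) = Mul(Mul(158, Add(13, Mul(13, Pow(Add(-1, 3), Rational(1, 2))))), 26) = Mul(Mul(158, Add(13, Mul(13, Pow(2, Rational(1, 2))))), 26) = Mul(Add(2054, Mul(2054, Pow(2, Rational(1, 2)))), 26) = Add(53404, Mul(53404, Pow(2, Rational(1, 2))))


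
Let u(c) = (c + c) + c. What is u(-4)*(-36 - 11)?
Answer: 564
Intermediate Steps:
u(c) = 3*c (u(c) = 2*c + c = 3*c)
u(-4)*(-36 - 11) = (3*(-4))*(-36 - 11) = -12*(-47) = 564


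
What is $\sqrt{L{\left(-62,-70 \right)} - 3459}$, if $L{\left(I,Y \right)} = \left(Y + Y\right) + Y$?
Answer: $i \sqrt{3669} \approx 60.572 i$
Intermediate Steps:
$L{\left(I,Y \right)} = 3 Y$ ($L{\left(I,Y \right)} = 2 Y + Y = 3 Y$)
$\sqrt{L{\left(-62,-70 \right)} - 3459} = \sqrt{3 \left(-70\right) - 3459} = \sqrt{-210 - 3459} = \sqrt{-3669} = i \sqrt{3669}$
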